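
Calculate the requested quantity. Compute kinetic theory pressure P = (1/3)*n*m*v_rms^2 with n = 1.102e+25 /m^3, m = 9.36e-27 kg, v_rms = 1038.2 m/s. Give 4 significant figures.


Step 1: v_rms^2 = 1038.2^2 = 1.078e+06
Step 2: n*m = 1.102e+25*9.36e-27 = 0.1031
Step 3: P = (1/3)*0.1031*1.078e+06 = 3.706e+04 Pa

3.706e+04


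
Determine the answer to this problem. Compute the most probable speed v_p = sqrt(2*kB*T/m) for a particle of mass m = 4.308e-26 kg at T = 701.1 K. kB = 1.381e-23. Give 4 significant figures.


Step 1: Numerator = 2*kB*T = 2*1.381e-23*701.1 = 1.936e-20
Step 2: Ratio = 1.936e-20 / 4.308e-26 = 4.495e+05
Step 3: v_p = sqrt(4.495e+05) = 670.4 m/s

670.4


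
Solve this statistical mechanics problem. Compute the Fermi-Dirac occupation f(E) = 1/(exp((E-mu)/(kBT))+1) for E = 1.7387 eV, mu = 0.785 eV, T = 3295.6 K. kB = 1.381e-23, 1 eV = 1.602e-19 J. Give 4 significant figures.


Step 1: (E - mu) = 1.7387 - 0.785 = 0.9537 eV
Step 2: Convert: (E-mu)*eV = 1.528e-19 J
Step 3: x = (E-mu)*eV/(kB*T) = 3.357
Step 4: f = 1/(exp(3.357)+1) = 0.03367

0.03367


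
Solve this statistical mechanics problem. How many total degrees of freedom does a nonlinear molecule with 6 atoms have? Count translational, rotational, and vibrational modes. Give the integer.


Step 1: Translational DOF = 3
Step 2: Rotational DOF (nonlinear) = 3
Step 3: Vibrational DOF = 3*6 - 6 = 12
Step 4: Total = 3 + 3 + 12 = 18

18


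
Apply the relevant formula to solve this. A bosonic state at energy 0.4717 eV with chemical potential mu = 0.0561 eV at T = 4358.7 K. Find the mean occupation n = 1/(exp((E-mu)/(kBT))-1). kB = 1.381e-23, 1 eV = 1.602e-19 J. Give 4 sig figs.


Step 1: (E - mu) = 0.4156 eV
Step 2: x = (E-mu)*eV/(kB*T) = 0.4156*1.602e-19/(1.381e-23*4358.7) = 1.106
Step 3: exp(x) = 3.022
Step 4: n = 1/(exp(x)-1) = 0.4944

0.4944


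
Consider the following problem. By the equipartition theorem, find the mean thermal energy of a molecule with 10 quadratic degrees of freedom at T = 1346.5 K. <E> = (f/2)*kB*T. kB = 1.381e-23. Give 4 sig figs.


Step 1: f/2 = 10/2 = 5
Step 2: kB*T = 1.381e-23 * 1346.5 = 1.86e-20
Step 3: <E> = 5 * 1.86e-20 = 9.298e-20 J

9.298e-20


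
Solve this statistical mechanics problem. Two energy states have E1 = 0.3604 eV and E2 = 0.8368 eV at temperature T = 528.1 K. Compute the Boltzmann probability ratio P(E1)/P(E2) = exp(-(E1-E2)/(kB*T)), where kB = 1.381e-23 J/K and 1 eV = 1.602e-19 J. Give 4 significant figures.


Step 1: Compute energy difference dE = E1 - E2 = 0.3604 - 0.8368 = -0.4764 eV
Step 2: Convert to Joules: dE_J = -0.4764 * 1.602e-19 = -7.632e-20 J
Step 3: Compute exponent = -dE_J / (kB * T) = -(-7.632e-20) / (1.381e-23 * 528.1) = 10.46
Step 4: P(E1)/P(E2) = exp(10.46) = 3.505e+04

3.505e+04


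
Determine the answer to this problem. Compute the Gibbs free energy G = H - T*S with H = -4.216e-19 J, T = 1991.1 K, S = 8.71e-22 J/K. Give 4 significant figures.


Step 1: T*S = 1991.1 * 8.71e-22 = 1.734e-18 J
Step 2: G = H - T*S = -4.216e-19 - 1.734e-18
Step 3: G = -2.156e-18 J

-2.156e-18


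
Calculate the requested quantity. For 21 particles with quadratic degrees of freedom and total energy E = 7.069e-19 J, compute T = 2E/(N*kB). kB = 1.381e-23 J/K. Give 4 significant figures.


Step 1: Numerator = 2*E = 2*7.069e-19 = 1.414e-18 J
Step 2: Denominator = N*kB = 21*1.381e-23 = 2.9e-22
Step 3: T = 1.414e-18 / 2.9e-22 = 4875 K

4875


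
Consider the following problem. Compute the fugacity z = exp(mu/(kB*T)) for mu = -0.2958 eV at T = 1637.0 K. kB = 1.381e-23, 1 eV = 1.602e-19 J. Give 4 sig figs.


Step 1: Convert mu to Joules: -0.2958*1.602e-19 = -4.739e-20 J
Step 2: kB*T = 1.381e-23*1637.0 = 2.261e-20 J
Step 3: mu/(kB*T) = -2.096
Step 4: z = exp(-2.096) = 0.1229

0.1229


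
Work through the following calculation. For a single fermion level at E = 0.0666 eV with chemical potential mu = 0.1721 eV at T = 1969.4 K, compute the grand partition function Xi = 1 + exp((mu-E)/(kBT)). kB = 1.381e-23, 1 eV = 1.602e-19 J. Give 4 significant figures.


Step 1: (mu - E) = 0.1721 - 0.0666 = 0.1055 eV
Step 2: x = (mu-E)*eV/(kB*T) = 0.1055*1.602e-19/(1.381e-23*1969.4) = 0.6214
Step 3: exp(x) = 1.862
Step 4: Xi = 1 + 1.862 = 2.862

2.862


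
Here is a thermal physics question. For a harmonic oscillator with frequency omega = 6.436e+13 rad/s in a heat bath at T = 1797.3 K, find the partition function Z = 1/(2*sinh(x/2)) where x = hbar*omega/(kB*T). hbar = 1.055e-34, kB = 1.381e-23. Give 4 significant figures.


Step 1: Compute x = hbar*omega/(kB*T) = 1.055e-34*6.436e+13/(1.381e-23*1797.3) = 0.2736
Step 2: x/2 = 0.1368
Step 3: sinh(x/2) = 0.1372
Step 4: Z = 1/(2*0.1372) = 3.644

3.644


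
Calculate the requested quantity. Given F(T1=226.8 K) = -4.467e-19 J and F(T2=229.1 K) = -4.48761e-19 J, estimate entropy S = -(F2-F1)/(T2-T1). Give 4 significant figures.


Step 1: dF = F2 - F1 = -4.48761e-19 - (-4.467e-19) = -2.061e-21 J
Step 2: dT = T2 - T1 = 229.1 - 226.8 = 2.3 K
Step 3: S = -dF/dT = -(-2.061e-21)/2.3 = 8.961e-22 J/K

8.961e-22


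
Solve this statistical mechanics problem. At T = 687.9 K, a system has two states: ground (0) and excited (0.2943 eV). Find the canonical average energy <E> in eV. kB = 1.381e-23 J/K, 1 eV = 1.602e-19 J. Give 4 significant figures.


Step 1: beta*E = 0.2943*1.602e-19/(1.381e-23*687.9) = 4.963
Step 2: exp(-beta*E) = 0.006993
Step 3: <E> = 0.2943*0.006993/(1+0.006993) = 0.002044 eV

0.002044


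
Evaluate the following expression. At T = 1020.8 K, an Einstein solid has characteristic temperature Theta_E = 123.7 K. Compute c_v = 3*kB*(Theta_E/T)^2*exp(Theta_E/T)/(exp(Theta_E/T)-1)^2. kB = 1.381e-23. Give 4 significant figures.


Step 1: x = Theta_E/T = 123.7/1020.8 = 0.1212
Step 2: x^2 = 0.01468
Step 3: exp(x) = 1.129
Step 4: c_v = 3*1.381e-23*0.01468*1.129/(1.129-1)^2 = 4.138e-23

4.138e-23


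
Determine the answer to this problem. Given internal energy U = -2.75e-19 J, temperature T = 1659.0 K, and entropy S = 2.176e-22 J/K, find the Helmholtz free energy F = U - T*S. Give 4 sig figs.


Step 1: T*S = 1659.0 * 2.176e-22 = 3.61e-19 J
Step 2: F = U - T*S = -2.75e-19 - 3.61e-19
Step 3: F = -6.36e-19 J

-6.36e-19


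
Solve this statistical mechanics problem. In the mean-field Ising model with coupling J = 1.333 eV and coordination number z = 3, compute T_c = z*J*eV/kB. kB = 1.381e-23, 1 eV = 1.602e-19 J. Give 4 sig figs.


Step 1: z*J = 3*1.333 = 3.999 eV
Step 2: Convert to Joules: 3.999*1.602e-19 = 6.406e-19 J
Step 3: T_c = 6.406e-19 / 1.381e-23 = 4.639e+04 K

4.639e+04


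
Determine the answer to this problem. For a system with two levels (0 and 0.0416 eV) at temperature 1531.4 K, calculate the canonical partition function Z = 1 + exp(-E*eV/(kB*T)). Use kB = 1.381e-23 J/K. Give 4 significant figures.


Step 1: Compute beta*E = E*eV/(kB*T) = 0.0416*1.602e-19/(1.381e-23*1531.4) = 0.3151
Step 2: exp(-beta*E) = exp(-0.3151) = 0.7297
Step 3: Z = 1 + 0.7297 = 1.73

1.73


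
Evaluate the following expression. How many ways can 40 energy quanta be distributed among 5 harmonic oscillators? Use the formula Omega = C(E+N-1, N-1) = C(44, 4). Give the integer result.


Step 1: Use binomial coefficient C(44, 4)
Step 2: Numerator = 44! / 40!
Step 3: Denominator = 4!
Step 4: Omega = 135751

135751


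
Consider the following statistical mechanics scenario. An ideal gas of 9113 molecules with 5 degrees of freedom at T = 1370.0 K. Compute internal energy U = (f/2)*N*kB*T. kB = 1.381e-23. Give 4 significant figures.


Step 1: f/2 = 5/2 = 2.5
Step 2: N*kB*T = 9113*1.381e-23*1370.0 = 1.724e-16
Step 3: U = 2.5 * 1.724e-16 = 4.31e-16 J

4.31e-16


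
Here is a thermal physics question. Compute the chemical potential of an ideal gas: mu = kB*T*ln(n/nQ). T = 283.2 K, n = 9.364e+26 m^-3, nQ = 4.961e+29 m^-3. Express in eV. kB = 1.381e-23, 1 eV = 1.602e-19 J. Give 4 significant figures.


Step 1: n/nQ = 9.364e+26/4.961e+29 = 0.001888
Step 2: ln(n/nQ) = -6.272
Step 3: mu = kB*T*ln(n/nQ) = 3.911e-21*-6.272 = -2.453e-20 J
Step 4: Convert to eV: -2.453e-20/1.602e-19 = -0.1531 eV

-0.1531


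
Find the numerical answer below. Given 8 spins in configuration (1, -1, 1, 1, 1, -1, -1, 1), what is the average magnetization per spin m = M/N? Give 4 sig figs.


Step 1: Count up spins (+1): 5, down spins (-1): 3
Step 2: Total magnetization M = 5 - 3 = 2
Step 3: m = M/N = 2/8 = 0.25

0.25


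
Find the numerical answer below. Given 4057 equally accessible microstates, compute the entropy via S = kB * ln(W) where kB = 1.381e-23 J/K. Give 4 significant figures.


Step 1: ln(W) = ln(4057) = 8.308
Step 2: S = kB * ln(W) = 1.381e-23 * 8.308
Step 3: S = 1.147e-22 J/K

1.147e-22


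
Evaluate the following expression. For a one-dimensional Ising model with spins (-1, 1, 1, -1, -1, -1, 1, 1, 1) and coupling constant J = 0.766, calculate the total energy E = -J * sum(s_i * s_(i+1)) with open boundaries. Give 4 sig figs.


Step 1: Nearest-neighbor products: -1, 1, -1, 1, 1, -1, 1, 1
Step 2: Sum of products = 2
Step 3: E = -0.766 * 2 = -1.532

-1.532


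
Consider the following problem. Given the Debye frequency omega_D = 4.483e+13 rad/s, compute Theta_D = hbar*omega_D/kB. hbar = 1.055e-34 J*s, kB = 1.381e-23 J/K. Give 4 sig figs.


Step 1: hbar*omega_D = 1.055e-34 * 4.483e+13 = 4.73e-21 J
Step 2: Theta_D = 4.73e-21 / 1.381e-23
Step 3: Theta_D = 342.5 K

342.5


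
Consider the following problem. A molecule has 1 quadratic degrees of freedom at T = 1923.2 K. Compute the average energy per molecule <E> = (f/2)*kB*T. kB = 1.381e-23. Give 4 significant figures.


Step 1: f/2 = 1/2 = 0.5
Step 2: kB*T = 1.381e-23 * 1923.2 = 2.656e-20
Step 3: <E> = 0.5 * 2.656e-20 = 1.328e-20 J

1.328e-20


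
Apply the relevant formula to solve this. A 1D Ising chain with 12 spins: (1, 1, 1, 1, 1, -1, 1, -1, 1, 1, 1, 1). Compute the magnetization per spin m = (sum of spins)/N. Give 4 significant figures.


Step 1: Count up spins (+1): 10, down spins (-1): 2
Step 2: Total magnetization M = 10 - 2 = 8
Step 3: m = M/N = 8/12 = 0.6667

0.6667


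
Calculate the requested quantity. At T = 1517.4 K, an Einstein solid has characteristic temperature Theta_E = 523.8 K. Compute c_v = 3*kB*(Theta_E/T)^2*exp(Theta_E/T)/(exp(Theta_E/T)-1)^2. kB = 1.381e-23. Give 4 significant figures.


Step 1: x = Theta_E/T = 523.8/1517.4 = 0.3452
Step 2: x^2 = 0.1192
Step 3: exp(x) = 1.412
Step 4: c_v = 3*1.381e-23*0.1192*1.412/(1.412-1)^2 = 4.102e-23

4.102e-23


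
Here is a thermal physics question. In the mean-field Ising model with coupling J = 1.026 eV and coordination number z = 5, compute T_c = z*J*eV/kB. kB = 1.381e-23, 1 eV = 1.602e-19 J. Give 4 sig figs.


Step 1: z*J = 5*1.026 = 5.13 eV
Step 2: Convert to Joules: 5.13*1.602e-19 = 8.218e-19 J
Step 3: T_c = 8.218e-19 / 1.381e-23 = 5.951e+04 K

5.951e+04


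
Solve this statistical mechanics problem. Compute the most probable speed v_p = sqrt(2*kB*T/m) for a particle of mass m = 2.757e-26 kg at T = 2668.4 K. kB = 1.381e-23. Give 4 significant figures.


Step 1: Numerator = 2*kB*T = 2*1.381e-23*2668.4 = 7.37e-20
Step 2: Ratio = 7.37e-20 / 2.757e-26 = 2.673e+06
Step 3: v_p = sqrt(2.673e+06) = 1635 m/s

1635


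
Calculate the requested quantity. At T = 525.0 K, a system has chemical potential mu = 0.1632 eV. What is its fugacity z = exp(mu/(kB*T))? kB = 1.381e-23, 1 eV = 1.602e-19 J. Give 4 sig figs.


Step 1: Convert mu to Joules: 0.1632*1.602e-19 = 2.614e-20 J
Step 2: kB*T = 1.381e-23*525.0 = 7.25e-21 J
Step 3: mu/(kB*T) = 3.606
Step 4: z = exp(3.606) = 36.82

36.82


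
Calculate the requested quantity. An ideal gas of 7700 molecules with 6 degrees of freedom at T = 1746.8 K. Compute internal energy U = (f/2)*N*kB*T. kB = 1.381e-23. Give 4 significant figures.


Step 1: f/2 = 6/2 = 3.0
Step 2: N*kB*T = 7700*1.381e-23*1746.8 = 1.857e-16
Step 3: U = 3.0 * 1.857e-16 = 5.572e-16 J

5.572e-16


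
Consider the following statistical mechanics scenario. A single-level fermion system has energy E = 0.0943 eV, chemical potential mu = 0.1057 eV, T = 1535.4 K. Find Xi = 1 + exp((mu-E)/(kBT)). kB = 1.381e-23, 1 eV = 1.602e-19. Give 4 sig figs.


Step 1: (mu - E) = 0.1057 - 0.0943 = 0.0114 eV
Step 2: x = (mu-E)*eV/(kB*T) = 0.0114*1.602e-19/(1.381e-23*1535.4) = 0.08613
Step 3: exp(x) = 1.09
Step 4: Xi = 1 + 1.09 = 2.09

2.09


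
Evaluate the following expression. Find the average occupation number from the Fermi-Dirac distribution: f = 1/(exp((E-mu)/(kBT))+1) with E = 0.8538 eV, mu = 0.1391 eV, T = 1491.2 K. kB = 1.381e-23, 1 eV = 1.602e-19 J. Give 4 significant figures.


Step 1: (E - mu) = 0.8538 - 0.1391 = 0.7147 eV
Step 2: Convert: (E-mu)*eV = 1.145e-19 J
Step 3: x = (E-mu)*eV/(kB*T) = 5.56
Step 4: f = 1/(exp(5.56)+1) = 0.003835

0.003835


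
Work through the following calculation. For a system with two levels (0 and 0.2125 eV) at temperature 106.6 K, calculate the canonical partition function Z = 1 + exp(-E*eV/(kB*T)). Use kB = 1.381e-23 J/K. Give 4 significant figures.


Step 1: Compute beta*E = E*eV/(kB*T) = 0.2125*1.602e-19/(1.381e-23*106.6) = 23.12
Step 2: exp(-beta*E) = exp(-23.12) = 9.061e-11
Step 3: Z = 1 + 9.061e-11 = 1

1


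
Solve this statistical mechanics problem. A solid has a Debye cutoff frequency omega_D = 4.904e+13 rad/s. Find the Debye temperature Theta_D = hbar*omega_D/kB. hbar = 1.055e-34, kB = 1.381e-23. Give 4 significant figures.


Step 1: hbar*omega_D = 1.055e-34 * 4.904e+13 = 5.174e-21 J
Step 2: Theta_D = 5.174e-21 / 1.381e-23
Step 3: Theta_D = 374.6 K

374.6


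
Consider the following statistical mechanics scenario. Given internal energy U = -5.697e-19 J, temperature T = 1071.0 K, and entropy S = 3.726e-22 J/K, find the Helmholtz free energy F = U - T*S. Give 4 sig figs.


Step 1: T*S = 1071.0 * 3.726e-22 = 3.991e-19 J
Step 2: F = U - T*S = -5.697e-19 - 3.991e-19
Step 3: F = -9.688e-19 J

-9.688e-19


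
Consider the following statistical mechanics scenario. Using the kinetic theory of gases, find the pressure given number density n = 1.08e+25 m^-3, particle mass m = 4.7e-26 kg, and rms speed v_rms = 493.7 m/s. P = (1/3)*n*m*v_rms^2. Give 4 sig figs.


Step 1: v_rms^2 = 493.7^2 = 2.437e+05
Step 2: n*m = 1.08e+25*4.7e-26 = 0.5076
Step 3: P = (1/3)*0.5076*2.437e+05 = 4.124e+04 Pa

4.124e+04


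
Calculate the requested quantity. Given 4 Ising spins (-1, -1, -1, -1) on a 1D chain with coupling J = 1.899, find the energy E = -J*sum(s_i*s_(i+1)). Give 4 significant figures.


Step 1: Nearest-neighbor products: 1, 1, 1
Step 2: Sum of products = 3
Step 3: E = -1.899 * 3 = -5.697

-5.697


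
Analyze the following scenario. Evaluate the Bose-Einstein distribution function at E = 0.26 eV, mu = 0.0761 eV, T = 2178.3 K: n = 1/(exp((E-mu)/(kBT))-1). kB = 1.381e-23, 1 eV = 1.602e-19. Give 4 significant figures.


Step 1: (E - mu) = 0.1839 eV
Step 2: x = (E-mu)*eV/(kB*T) = 0.1839*1.602e-19/(1.381e-23*2178.3) = 0.9793
Step 3: exp(x) = 2.663
Step 4: n = 1/(exp(x)-1) = 0.6014

0.6014


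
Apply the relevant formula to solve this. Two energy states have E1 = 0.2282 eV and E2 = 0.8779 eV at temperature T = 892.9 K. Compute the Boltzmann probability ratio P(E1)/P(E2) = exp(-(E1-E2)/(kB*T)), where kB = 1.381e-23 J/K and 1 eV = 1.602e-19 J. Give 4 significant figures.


Step 1: Compute energy difference dE = E1 - E2 = 0.2282 - 0.8779 = -0.6497 eV
Step 2: Convert to Joules: dE_J = -0.6497 * 1.602e-19 = -1.041e-19 J
Step 3: Compute exponent = -dE_J / (kB * T) = -(-1.041e-19) / (1.381e-23 * 892.9) = 8.441
Step 4: P(E1)/P(E2) = exp(8.441) = 4632

4632


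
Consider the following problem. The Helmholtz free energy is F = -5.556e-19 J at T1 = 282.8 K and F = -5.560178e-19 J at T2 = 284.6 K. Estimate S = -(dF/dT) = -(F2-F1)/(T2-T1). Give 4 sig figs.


Step 1: dF = F2 - F1 = -5.560178e-19 - (-5.556e-19) = -4.178e-22 J
Step 2: dT = T2 - T1 = 284.6 - 282.8 = 1.8 K
Step 3: S = -dF/dT = -(-4.178e-22)/1.8 = 2.321e-22 J/K

2.321e-22


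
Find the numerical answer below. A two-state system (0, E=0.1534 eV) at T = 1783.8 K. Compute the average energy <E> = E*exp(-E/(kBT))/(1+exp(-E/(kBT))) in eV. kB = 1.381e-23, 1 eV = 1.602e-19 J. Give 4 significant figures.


Step 1: beta*E = 0.1534*1.602e-19/(1.381e-23*1783.8) = 0.9976
Step 2: exp(-beta*E) = 0.3688
Step 3: <E> = 0.1534*0.3688/(1+0.3688) = 0.04133 eV

0.04133


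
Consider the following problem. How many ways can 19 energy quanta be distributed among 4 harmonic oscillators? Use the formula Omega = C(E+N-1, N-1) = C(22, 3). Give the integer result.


Step 1: Use binomial coefficient C(22, 3)
Step 2: Numerator = 22! / 19!
Step 3: Denominator = 3!
Step 4: Omega = 1540

1540


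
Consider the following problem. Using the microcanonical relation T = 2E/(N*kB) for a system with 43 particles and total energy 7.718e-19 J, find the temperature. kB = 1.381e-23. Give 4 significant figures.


Step 1: Numerator = 2*E = 2*7.718e-19 = 1.544e-18 J
Step 2: Denominator = N*kB = 43*1.381e-23 = 5.938e-22
Step 3: T = 1.544e-18 / 5.938e-22 = 2599 K

2599


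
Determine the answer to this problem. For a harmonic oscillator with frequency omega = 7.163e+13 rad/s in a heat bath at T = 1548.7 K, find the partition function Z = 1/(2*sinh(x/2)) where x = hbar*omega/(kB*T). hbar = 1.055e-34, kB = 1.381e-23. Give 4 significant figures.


Step 1: Compute x = hbar*omega/(kB*T) = 1.055e-34*7.163e+13/(1.381e-23*1548.7) = 0.3533
Step 2: x/2 = 0.1767
Step 3: sinh(x/2) = 0.1776
Step 4: Z = 1/(2*0.1776) = 2.816

2.816


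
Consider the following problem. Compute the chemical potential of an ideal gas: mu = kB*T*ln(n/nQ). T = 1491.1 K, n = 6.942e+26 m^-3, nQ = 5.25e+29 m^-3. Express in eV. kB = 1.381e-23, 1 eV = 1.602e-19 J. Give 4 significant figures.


Step 1: n/nQ = 6.942e+26/5.25e+29 = 0.001322
Step 2: ln(n/nQ) = -6.628
Step 3: mu = kB*T*ln(n/nQ) = 2.059e-20*-6.628 = -1.365e-19 J
Step 4: Convert to eV: -1.365e-19/1.602e-19 = -0.852 eV

-0.852


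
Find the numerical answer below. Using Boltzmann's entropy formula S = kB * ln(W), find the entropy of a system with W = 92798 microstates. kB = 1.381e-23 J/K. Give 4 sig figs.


Step 1: ln(W) = ln(92798) = 11.44
Step 2: S = kB * ln(W) = 1.381e-23 * 11.44
Step 3: S = 1.58e-22 J/K

1.58e-22


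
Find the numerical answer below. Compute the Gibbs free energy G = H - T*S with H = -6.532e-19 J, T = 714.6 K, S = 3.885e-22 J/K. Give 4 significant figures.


Step 1: T*S = 714.6 * 3.885e-22 = 2.776e-19 J
Step 2: G = H - T*S = -6.532e-19 - 2.776e-19
Step 3: G = -9.308e-19 J

-9.308e-19


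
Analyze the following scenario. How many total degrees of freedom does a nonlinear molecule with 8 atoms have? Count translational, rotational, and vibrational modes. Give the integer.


Step 1: Translational DOF = 3
Step 2: Rotational DOF (nonlinear) = 3
Step 3: Vibrational DOF = 3*8 - 6 = 18
Step 4: Total = 3 + 3 + 18 = 24

24


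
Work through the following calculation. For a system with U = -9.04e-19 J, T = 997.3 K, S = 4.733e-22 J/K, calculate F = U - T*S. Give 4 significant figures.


Step 1: T*S = 997.3 * 4.733e-22 = 4.72e-19 J
Step 2: F = U - T*S = -9.04e-19 - 4.72e-19
Step 3: F = -1.376e-18 J

-1.376e-18


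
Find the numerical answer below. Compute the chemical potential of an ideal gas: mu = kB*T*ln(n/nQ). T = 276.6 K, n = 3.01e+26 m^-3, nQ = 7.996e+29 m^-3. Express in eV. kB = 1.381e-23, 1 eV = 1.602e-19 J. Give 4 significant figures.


Step 1: n/nQ = 3.01e+26/7.996e+29 = 0.0003764
Step 2: ln(n/nQ) = -7.885
Step 3: mu = kB*T*ln(n/nQ) = 3.82e-21*-7.885 = -3.012e-20 J
Step 4: Convert to eV: -3.012e-20/1.602e-19 = -0.188 eV

-0.188


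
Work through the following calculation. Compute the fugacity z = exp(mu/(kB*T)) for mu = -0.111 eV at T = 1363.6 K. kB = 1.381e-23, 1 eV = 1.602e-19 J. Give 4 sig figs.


Step 1: Convert mu to Joules: -0.111*1.602e-19 = -1.778e-20 J
Step 2: kB*T = 1.381e-23*1363.6 = 1.883e-20 J
Step 3: mu/(kB*T) = -0.9443
Step 4: z = exp(-0.9443) = 0.389

0.389


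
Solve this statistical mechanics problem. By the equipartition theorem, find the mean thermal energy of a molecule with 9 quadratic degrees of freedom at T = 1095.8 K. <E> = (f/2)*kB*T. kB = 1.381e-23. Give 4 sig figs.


Step 1: f/2 = 9/2 = 4.5
Step 2: kB*T = 1.381e-23 * 1095.8 = 1.513e-20
Step 3: <E> = 4.5 * 1.513e-20 = 6.81e-20 J

6.81e-20


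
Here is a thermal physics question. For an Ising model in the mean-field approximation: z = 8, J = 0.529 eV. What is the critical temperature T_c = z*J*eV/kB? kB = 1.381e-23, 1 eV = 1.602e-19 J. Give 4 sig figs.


Step 1: z*J = 8*0.529 = 4.232 eV
Step 2: Convert to Joules: 4.232*1.602e-19 = 6.78e-19 J
Step 3: T_c = 6.78e-19 / 1.381e-23 = 4.909e+04 K

4.909e+04


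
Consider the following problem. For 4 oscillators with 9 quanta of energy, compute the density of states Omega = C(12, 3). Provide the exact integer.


Step 1: Use binomial coefficient C(12, 3)
Step 2: Numerator = 12! / 9!
Step 3: Denominator = 3!
Step 4: Omega = 220

220


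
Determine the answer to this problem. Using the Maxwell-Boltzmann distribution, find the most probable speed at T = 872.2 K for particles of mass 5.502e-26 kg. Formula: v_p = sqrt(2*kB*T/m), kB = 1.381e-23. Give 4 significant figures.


Step 1: Numerator = 2*kB*T = 2*1.381e-23*872.2 = 2.409e-20
Step 2: Ratio = 2.409e-20 / 5.502e-26 = 4.378e+05
Step 3: v_p = sqrt(4.378e+05) = 661.7 m/s

661.7


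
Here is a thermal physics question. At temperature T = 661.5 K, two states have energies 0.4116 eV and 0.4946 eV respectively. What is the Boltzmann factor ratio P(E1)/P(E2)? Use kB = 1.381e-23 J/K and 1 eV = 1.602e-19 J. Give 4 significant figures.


Step 1: Compute energy difference dE = E1 - E2 = 0.4116 - 0.4946 = -0.083 eV
Step 2: Convert to Joules: dE_J = -0.083 * 1.602e-19 = -1.33e-20 J
Step 3: Compute exponent = -dE_J / (kB * T) = -(-1.33e-20) / (1.381e-23 * 661.5) = 1.456
Step 4: P(E1)/P(E2) = exp(1.456) = 4.287

4.287


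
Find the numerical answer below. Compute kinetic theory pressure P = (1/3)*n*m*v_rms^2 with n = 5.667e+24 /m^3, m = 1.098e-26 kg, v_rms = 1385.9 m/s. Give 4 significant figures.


Step 1: v_rms^2 = 1385.9^2 = 1.921e+06
Step 2: n*m = 5.667e+24*1.098e-26 = 0.06222
Step 3: P = (1/3)*0.06222*1.921e+06 = 3.984e+04 Pa

3.984e+04


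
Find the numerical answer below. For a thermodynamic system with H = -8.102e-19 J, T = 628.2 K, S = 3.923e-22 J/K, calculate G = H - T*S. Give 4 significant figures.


Step 1: T*S = 628.2 * 3.923e-22 = 2.464e-19 J
Step 2: G = H - T*S = -8.102e-19 - 2.464e-19
Step 3: G = -1.057e-18 J

-1.057e-18


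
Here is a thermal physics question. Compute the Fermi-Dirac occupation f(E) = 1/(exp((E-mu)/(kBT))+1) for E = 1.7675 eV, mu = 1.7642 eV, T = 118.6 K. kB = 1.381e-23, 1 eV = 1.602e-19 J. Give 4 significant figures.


Step 1: (E - mu) = 1.7675 - 1.7642 = 0.0033 eV
Step 2: Convert: (E-mu)*eV = 5.287e-22 J
Step 3: x = (E-mu)*eV/(kB*T) = 0.3228
Step 4: f = 1/(exp(0.3228)+1) = 0.42

0.42


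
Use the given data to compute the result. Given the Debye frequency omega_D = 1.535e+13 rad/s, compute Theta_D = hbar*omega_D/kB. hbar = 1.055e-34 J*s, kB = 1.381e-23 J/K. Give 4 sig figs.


Step 1: hbar*omega_D = 1.055e-34 * 1.535e+13 = 1.619e-21 J
Step 2: Theta_D = 1.619e-21 / 1.381e-23
Step 3: Theta_D = 117.3 K

117.3


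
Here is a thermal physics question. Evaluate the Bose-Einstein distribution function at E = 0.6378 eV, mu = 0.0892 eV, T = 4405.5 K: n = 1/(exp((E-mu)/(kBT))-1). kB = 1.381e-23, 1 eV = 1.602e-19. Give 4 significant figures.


Step 1: (E - mu) = 0.5486 eV
Step 2: x = (E-mu)*eV/(kB*T) = 0.5486*1.602e-19/(1.381e-23*4405.5) = 1.445
Step 3: exp(x) = 4.24
Step 4: n = 1/(exp(x)-1) = 0.3087

0.3087


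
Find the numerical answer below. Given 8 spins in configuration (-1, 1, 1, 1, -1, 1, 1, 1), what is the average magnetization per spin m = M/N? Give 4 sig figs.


Step 1: Count up spins (+1): 6, down spins (-1): 2
Step 2: Total magnetization M = 6 - 2 = 4
Step 3: m = M/N = 4/8 = 0.5

0.5


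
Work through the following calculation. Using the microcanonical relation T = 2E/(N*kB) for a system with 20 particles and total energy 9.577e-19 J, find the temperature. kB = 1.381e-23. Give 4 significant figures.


Step 1: Numerator = 2*E = 2*9.577e-19 = 1.915e-18 J
Step 2: Denominator = N*kB = 20*1.381e-23 = 2.762e-22
Step 3: T = 1.915e-18 / 2.762e-22 = 6935 K

6935


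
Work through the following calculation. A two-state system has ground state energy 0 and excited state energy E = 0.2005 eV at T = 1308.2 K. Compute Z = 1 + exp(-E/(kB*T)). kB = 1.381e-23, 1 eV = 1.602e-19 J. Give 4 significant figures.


Step 1: Compute beta*E = E*eV/(kB*T) = 0.2005*1.602e-19/(1.381e-23*1308.2) = 1.778
Step 2: exp(-beta*E) = exp(-1.778) = 0.169
Step 3: Z = 1 + 0.169 = 1.169

1.169


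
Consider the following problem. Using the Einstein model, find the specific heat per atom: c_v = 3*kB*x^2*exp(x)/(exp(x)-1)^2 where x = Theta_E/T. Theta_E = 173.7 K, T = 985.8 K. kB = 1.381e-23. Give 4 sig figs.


Step 1: x = Theta_E/T = 173.7/985.8 = 0.1762
Step 2: x^2 = 0.03105
Step 3: exp(x) = 1.193
Step 4: c_v = 3*1.381e-23*0.03105*1.193/(1.193-1)^2 = 4.132e-23

4.132e-23


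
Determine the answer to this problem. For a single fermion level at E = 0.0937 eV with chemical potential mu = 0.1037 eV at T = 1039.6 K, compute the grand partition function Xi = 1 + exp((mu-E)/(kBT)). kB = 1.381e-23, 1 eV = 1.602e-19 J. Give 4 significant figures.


Step 1: (mu - E) = 0.1037 - 0.0937 = 0.01 eV
Step 2: x = (mu-E)*eV/(kB*T) = 0.01*1.602e-19/(1.381e-23*1039.6) = 0.1116
Step 3: exp(x) = 1.118
Step 4: Xi = 1 + 1.118 = 2.118

2.118


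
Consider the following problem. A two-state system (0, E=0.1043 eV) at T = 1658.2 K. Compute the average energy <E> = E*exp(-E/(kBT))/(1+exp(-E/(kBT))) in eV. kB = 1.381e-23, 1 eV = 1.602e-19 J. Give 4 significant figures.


Step 1: beta*E = 0.1043*1.602e-19/(1.381e-23*1658.2) = 0.7297
Step 2: exp(-beta*E) = 0.4821
Step 3: <E> = 0.1043*0.4821/(1+0.4821) = 0.03393 eV

0.03393


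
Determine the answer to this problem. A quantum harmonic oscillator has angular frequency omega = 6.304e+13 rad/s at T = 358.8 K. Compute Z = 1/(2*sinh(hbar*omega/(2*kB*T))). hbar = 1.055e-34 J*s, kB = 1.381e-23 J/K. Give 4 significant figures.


Step 1: Compute x = hbar*omega/(kB*T) = 1.055e-34*6.304e+13/(1.381e-23*358.8) = 1.342
Step 2: x/2 = 0.6711
Step 3: sinh(x/2) = 0.7226
Step 4: Z = 1/(2*0.7226) = 0.6919

0.6919


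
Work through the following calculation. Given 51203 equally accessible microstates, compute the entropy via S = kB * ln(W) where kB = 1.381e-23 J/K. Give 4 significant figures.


Step 1: ln(W) = ln(51203) = 10.84
Step 2: S = kB * ln(W) = 1.381e-23 * 10.84
Step 3: S = 1.497e-22 J/K

1.497e-22


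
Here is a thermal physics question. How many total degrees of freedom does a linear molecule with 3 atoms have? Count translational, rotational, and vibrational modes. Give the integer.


Step 1: Translational DOF = 3
Step 2: Rotational DOF (linear) = 2
Step 3: Vibrational DOF = 3*3 - 5 = 4
Step 4: Total = 3 + 2 + 4 = 9

9


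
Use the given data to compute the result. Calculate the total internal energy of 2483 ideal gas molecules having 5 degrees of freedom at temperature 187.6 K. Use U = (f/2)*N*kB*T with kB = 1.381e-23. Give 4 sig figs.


Step 1: f/2 = 5/2 = 2.5
Step 2: N*kB*T = 2483*1.381e-23*187.6 = 6.433e-18
Step 3: U = 2.5 * 6.433e-18 = 1.608e-17 J

1.608e-17


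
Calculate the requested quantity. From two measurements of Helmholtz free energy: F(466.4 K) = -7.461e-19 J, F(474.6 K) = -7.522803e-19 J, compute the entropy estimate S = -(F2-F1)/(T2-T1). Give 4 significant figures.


Step 1: dF = F2 - F1 = -7.522803e-19 - (-7.461e-19) = -6.1803e-21 J
Step 2: dT = T2 - T1 = 474.6 - 466.4 = 8.2 K
Step 3: S = -dF/dT = -(-6.1803e-21)/8.2 = 7.537e-22 J/K

7.537e-22


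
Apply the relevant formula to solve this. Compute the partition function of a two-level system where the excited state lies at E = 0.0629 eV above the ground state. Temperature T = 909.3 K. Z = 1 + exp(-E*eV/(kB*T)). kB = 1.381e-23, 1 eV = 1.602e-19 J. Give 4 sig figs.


Step 1: Compute beta*E = E*eV/(kB*T) = 0.0629*1.602e-19/(1.381e-23*909.3) = 0.8024
Step 2: exp(-beta*E) = exp(-0.8024) = 0.4482
Step 3: Z = 1 + 0.4482 = 1.448

1.448


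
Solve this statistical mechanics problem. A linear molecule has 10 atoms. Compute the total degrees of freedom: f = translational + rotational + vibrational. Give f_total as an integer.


Step 1: Translational DOF = 3
Step 2: Rotational DOF (linear) = 2
Step 3: Vibrational DOF = 3*10 - 5 = 25
Step 4: Total = 3 + 2 + 25 = 30

30


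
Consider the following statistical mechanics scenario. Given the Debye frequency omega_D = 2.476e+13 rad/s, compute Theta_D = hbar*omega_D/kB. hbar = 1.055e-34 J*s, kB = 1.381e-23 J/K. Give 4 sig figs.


Step 1: hbar*omega_D = 1.055e-34 * 2.476e+13 = 2.612e-21 J
Step 2: Theta_D = 2.612e-21 / 1.381e-23
Step 3: Theta_D = 189.2 K

189.2


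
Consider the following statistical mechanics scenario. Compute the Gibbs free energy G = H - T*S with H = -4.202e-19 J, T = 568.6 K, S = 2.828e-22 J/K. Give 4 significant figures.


Step 1: T*S = 568.6 * 2.828e-22 = 1.608e-19 J
Step 2: G = H - T*S = -4.202e-19 - 1.608e-19
Step 3: G = -5.81e-19 J

-5.81e-19


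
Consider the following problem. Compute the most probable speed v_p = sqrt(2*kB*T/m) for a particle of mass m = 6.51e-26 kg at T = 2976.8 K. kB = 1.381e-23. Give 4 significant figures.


Step 1: Numerator = 2*kB*T = 2*1.381e-23*2976.8 = 8.222e-20
Step 2: Ratio = 8.222e-20 / 6.51e-26 = 1.263e+06
Step 3: v_p = sqrt(1.263e+06) = 1124 m/s

1124


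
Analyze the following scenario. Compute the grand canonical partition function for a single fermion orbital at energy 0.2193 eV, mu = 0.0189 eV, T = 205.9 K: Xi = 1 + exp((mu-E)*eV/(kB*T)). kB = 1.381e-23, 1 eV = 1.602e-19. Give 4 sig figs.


Step 1: (mu - E) = 0.0189 - 0.2193 = -0.2004 eV
Step 2: x = (mu-E)*eV/(kB*T) = -0.2004*1.602e-19/(1.381e-23*205.9) = -11.29
Step 3: exp(x) = 1.249e-05
Step 4: Xi = 1 + 1.249e-05 = 1

1


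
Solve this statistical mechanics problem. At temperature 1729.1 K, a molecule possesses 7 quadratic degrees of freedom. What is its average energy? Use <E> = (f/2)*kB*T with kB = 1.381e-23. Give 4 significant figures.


Step 1: f/2 = 7/2 = 3.5
Step 2: kB*T = 1.381e-23 * 1729.1 = 2.388e-20
Step 3: <E> = 3.5 * 2.388e-20 = 8.358e-20 J

8.358e-20


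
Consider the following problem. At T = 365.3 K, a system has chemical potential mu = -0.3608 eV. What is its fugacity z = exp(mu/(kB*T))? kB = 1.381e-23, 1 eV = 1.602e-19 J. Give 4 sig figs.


Step 1: Convert mu to Joules: -0.3608*1.602e-19 = -5.78e-20 J
Step 2: kB*T = 1.381e-23*365.3 = 5.045e-21 J
Step 3: mu/(kB*T) = -11.46
Step 4: z = exp(-11.46) = 1.057e-05

1.057e-05


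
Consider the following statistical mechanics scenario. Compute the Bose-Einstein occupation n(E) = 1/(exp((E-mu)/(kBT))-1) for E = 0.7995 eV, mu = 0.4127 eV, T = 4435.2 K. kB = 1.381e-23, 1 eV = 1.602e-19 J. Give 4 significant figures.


Step 1: (E - mu) = 0.3868 eV
Step 2: x = (E-mu)*eV/(kB*T) = 0.3868*1.602e-19/(1.381e-23*4435.2) = 1.012
Step 3: exp(x) = 2.75
Step 4: n = 1/(exp(x)-1) = 0.5714

0.5714


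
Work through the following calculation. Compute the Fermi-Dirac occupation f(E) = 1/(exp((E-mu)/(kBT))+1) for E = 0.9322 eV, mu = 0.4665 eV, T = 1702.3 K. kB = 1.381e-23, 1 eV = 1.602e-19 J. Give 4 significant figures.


Step 1: (E - mu) = 0.9322 - 0.4665 = 0.4657 eV
Step 2: Convert: (E-mu)*eV = 7.461e-20 J
Step 3: x = (E-mu)*eV/(kB*T) = 3.174
Step 4: f = 1/(exp(3.174)+1) = 0.04018

0.04018


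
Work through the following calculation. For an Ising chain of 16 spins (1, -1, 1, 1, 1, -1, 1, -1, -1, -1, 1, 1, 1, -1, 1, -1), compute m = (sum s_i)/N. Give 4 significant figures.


Step 1: Count up spins (+1): 9, down spins (-1): 7
Step 2: Total magnetization M = 9 - 7 = 2
Step 3: m = M/N = 2/16 = 0.125

0.125


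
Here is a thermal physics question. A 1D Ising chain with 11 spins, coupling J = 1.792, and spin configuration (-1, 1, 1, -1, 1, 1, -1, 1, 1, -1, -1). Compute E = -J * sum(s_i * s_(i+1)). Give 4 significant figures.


Step 1: Nearest-neighbor products: -1, 1, -1, -1, 1, -1, -1, 1, -1, 1
Step 2: Sum of products = -2
Step 3: E = -1.792 * -2 = 3.584

3.584


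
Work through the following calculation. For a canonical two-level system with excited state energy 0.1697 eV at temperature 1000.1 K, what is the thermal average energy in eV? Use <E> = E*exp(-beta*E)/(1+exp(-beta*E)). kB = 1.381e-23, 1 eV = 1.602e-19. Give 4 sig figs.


Step 1: beta*E = 0.1697*1.602e-19/(1.381e-23*1000.1) = 1.968
Step 2: exp(-beta*E) = 0.1397
Step 3: <E> = 0.1697*0.1397/(1+0.1397) = 0.0208 eV

0.0208


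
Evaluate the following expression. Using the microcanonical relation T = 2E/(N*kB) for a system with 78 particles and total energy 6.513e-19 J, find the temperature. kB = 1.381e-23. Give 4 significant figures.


Step 1: Numerator = 2*E = 2*6.513e-19 = 1.303e-18 J
Step 2: Denominator = N*kB = 78*1.381e-23 = 1.077e-21
Step 3: T = 1.303e-18 / 1.077e-21 = 1209 K

1209


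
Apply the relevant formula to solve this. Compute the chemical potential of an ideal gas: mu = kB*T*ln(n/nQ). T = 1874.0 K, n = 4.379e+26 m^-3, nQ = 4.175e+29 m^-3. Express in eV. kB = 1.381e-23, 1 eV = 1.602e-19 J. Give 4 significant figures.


Step 1: n/nQ = 4.379e+26/4.175e+29 = 0.001049
Step 2: ln(n/nQ) = -6.86
Step 3: mu = kB*T*ln(n/nQ) = 2.588e-20*-6.86 = -1.775e-19 J
Step 4: Convert to eV: -1.775e-19/1.602e-19 = -1.108 eV

-1.108


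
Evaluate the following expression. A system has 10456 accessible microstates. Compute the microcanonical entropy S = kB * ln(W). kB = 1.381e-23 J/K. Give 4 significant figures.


Step 1: ln(W) = ln(10456) = 9.255
Step 2: S = kB * ln(W) = 1.381e-23 * 9.255
Step 3: S = 1.278e-22 J/K

1.278e-22


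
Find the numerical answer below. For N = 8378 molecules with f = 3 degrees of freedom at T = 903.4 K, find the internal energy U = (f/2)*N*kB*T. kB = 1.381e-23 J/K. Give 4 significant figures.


Step 1: f/2 = 3/2 = 1.5
Step 2: N*kB*T = 8378*1.381e-23*903.4 = 1.045e-16
Step 3: U = 1.5 * 1.045e-16 = 1.568e-16 J

1.568e-16


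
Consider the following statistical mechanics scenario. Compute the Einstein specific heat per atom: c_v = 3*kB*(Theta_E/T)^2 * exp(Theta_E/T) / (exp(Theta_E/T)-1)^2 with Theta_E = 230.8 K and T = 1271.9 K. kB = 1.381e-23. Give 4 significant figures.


Step 1: x = Theta_E/T = 230.8/1271.9 = 0.1815
Step 2: x^2 = 0.03293
Step 3: exp(x) = 1.199
Step 4: c_v = 3*1.381e-23*0.03293*1.199/(1.199-1)^2 = 4.132e-23

4.132e-23


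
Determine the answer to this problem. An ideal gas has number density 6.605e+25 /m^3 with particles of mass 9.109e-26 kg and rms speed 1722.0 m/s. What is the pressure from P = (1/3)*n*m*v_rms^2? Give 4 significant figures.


Step 1: v_rms^2 = 1722.0^2 = 2.965e+06
Step 2: n*m = 6.605e+25*9.109e-26 = 6.016
Step 3: P = (1/3)*6.016*2.965e+06 = 5.947e+06 Pa

5.947e+06


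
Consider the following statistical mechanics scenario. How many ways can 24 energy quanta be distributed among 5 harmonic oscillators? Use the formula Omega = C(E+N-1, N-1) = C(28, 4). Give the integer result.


Step 1: Use binomial coefficient C(28, 4)
Step 2: Numerator = 28! / 24!
Step 3: Denominator = 4!
Step 4: Omega = 20475

20475


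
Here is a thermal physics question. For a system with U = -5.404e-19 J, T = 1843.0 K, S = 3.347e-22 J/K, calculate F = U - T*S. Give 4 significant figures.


Step 1: T*S = 1843.0 * 3.347e-22 = 6.169e-19 J
Step 2: F = U - T*S = -5.404e-19 - 6.169e-19
Step 3: F = -1.157e-18 J

-1.157e-18


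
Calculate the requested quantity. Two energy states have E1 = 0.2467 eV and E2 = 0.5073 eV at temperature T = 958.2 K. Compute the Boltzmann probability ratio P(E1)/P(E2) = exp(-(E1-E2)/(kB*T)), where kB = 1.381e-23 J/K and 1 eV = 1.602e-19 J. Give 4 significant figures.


Step 1: Compute energy difference dE = E1 - E2 = 0.2467 - 0.5073 = -0.2606 eV
Step 2: Convert to Joules: dE_J = -0.2606 * 1.602e-19 = -4.175e-20 J
Step 3: Compute exponent = -dE_J / (kB * T) = -(-4.175e-20) / (1.381e-23 * 958.2) = 3.155
Step 4: P(E1)/P(E2) = exp(3.155) = 23.45

23.45


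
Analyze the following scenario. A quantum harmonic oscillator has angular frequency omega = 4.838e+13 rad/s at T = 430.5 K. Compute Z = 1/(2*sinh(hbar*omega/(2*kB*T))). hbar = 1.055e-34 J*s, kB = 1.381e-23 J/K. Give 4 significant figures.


Step 1: Compute x = hbar*omega/(kB*T) = 1.055e-34*4.838e+13/(1.381e-23*430.5) = 0.8585
Step 2: x/2 = 0.4293
Step 3: sinh(x/2) = 0.4426
Step 4: Z = 1/(2*0.4426) = 1.13

1.13


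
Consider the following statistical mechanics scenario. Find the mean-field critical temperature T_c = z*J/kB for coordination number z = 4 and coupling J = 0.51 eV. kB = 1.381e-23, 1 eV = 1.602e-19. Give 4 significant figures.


Step 1: z*J = 4*0.51 = 2.04 eV
Step 2: Convert to Joules: 2.04*1.602e-19 = 3.268e-19 J
Step 3: T_c = 3.268e-19 / 1.381e-23 = 2.366e+04 K

2.366e+04


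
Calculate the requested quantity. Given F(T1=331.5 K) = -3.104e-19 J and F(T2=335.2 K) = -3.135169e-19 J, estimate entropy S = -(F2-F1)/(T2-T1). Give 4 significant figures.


Step 1: dF = F2 - F1 = -3.135169e-19 - (-3.104e-19) = -3.1169e-21 J
Step 2: dT = T2 - T1 = 335.2 - 331.5 = 3.7 K
Step 3: S = -dF/dT = -(-3.1169e-21)/3.7 = 8.424e-22 J/K

8.424e-22


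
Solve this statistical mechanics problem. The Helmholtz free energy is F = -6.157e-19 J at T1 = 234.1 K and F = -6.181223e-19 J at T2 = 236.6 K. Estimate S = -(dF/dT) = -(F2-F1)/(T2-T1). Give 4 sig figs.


Step 1: dF = F2 - F1 = -6.181223e-19 - (-6.157e-19) = -2.4223e-21 J
Step 2: dT = T2 - T1 = 236.6 - 234.1 = 2.5 K
Step 3: S = -dF/dT = -(-2.4223e-21)/2.5 = 9.689e-22 J/K

9.689e-22


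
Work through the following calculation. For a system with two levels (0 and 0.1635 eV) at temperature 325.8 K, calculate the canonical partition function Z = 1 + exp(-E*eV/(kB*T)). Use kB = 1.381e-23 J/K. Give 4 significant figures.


Step 1: Compute beta*E = E*eV/(kB*T) = 0.1635*1.602e-19/(1.381e-23*325.8) = 5.822
Step 2: exp(-beta*E) = exp(-5.822) = 0.002963
Step 3: Z = 1 + 0.002963 = 1.003

1.003


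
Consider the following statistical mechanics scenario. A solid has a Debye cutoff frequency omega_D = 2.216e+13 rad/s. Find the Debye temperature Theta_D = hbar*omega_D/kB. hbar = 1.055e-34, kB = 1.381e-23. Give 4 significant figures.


Step 1: hbar*omega_D = 1.055e-34 * 2.216e+13 = 2.338e-21 J
Step 2: Theta_D = 2.338e-21 / 1.381e-23
Step 3: Theta_D = 169.3 K

169.3


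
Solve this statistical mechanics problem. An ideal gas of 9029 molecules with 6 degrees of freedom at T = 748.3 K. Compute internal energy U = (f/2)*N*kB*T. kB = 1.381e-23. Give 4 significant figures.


Step 1: f/2 = 6/2 = 3.0
Step 2: N*kB*T = 9029*1.381e-23*748.3 = 9.331e-17
Step 3: U = 3.0 * 9.331e-17 = 2.799e-16 J

2.799e-16


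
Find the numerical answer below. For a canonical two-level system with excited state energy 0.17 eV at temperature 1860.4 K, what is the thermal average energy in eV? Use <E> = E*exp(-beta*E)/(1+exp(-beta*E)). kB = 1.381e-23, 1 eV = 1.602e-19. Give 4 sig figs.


Step 1: beta*E = 0.17*1.602e-19/(1.381e-23*1860.4) = 1.06
Step 2: exp(-beta*E) = 0.3465
Step 3: <E> = 0.17*0.3465/(1+0.3465) = 0.04374 eV

0.04374


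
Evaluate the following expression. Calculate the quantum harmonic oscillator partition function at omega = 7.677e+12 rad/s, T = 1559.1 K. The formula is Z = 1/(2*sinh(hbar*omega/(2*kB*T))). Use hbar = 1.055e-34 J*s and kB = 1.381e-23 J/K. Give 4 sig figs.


Step 1: Compute x = hbar*omega/(kB*T) = 1.055e-34*7.677e+12/(1.381e-23*1559.1) = 0.03762
Step 2: x/2 = 0.01881
Step 3: sinh(x/2) = 0.01881
Step 4: Z = 1/(2*0.01881) = 26.58

26.58


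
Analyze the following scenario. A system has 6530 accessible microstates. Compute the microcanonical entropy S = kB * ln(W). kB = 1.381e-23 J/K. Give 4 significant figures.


Step 1: ln(W) = ln(6530) = 8.784
Step 2: S = kB * ln(W) = 1.381e-23 * 8.784
Step 3: S = 1.213e-22 J/K

1.213e-22
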